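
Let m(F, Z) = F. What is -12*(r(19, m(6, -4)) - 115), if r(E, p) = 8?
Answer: 1284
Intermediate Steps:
-12*(r(19, m(6, -4)) - 115) = -12*(8 - 115) = -12*(-107) = 1284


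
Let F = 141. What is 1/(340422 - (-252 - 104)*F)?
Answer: 1/390618 ≈ 2.5600e-6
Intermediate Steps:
1/(340422 - (-252 - 104)*F) = 1/(340422 - (-252 - 104)*141) = 1/(340422 - (-356)*141) = 1/(340422 - 1*(-50196)) = 1/(340422 + 50196) = 1/390618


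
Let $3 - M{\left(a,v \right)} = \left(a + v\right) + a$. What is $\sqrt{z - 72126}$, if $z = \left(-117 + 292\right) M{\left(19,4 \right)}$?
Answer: $i \sqrt{78951} \approx 280.98 i$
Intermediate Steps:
$M{\left(a,v \right)} = 3 - v - 2 a$ ($M{\left(a,v \right)} = 3 - \left(\left(a + v\right) + a\right) = 3 - \left(v + 2 a\right) = 3 - v - 2 a$)
$z = -6825$ ($z = \left(-117 + 292\right) \left(3 - 4 - 38\right) = 175 \left(3 - 4 - 38\right) = 175 \left(-39\right) = -6825$)
$\sqrt{z - 72126} = \sqrt{-6825 - 72126} = \sqrt{-78951} = i \sqrt{78951}$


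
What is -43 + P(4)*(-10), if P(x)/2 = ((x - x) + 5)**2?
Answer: -543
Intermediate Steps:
P(x) = 50 (P(x) = 2*((x - x) + 5)**2 = 2*(0 + 5)**2 = 2*5**2 = 2*25 = 50)
-43 + P(4)*(-10) = -43 + 50*(-10) = -43 - 500 = -543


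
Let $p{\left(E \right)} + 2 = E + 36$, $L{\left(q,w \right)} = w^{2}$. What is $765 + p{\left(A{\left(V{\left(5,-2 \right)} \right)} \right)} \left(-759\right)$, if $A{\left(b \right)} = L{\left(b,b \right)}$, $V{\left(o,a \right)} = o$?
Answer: $-44016$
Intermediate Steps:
$A{\left(b \right)} = b^{2}$
$p{\left(E \right)} = 34 + E$ ($p{\left(E \right)} = -2 + \left(E + 36\right) = -2 + \left(36 + E\right) = 34 + E$)
$765 + p{\left(A{\left(V{\left(5,-2 \right)} \right)} \right)} \left(-759\right) = 765 + \left(34 + 5^{2}\right) \left(-759\right) = 765 + \left(34 + 25\right) \left(-759\right) = 765 + 59 \left(-759\right) = 765 - 44781 = -44016$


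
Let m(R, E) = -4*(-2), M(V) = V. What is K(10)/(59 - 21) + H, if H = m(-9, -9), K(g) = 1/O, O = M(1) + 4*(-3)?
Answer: 3343/418 ≈ 7.9976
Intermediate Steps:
O = -11 (O = 1 + 4*(-3) = 1 - 12 = -11)
m(R, E) = 8
K(g) = -1/11 (K(g) = 1/(-11) = -1/11)
H = 8
K(10)/(59 - 21) + H = -1/11/(59 - 21) + 8 = -1/11/38 + 8 = (1/38)*(-1/11) + 8 = -1/418 + 8 = 3343/418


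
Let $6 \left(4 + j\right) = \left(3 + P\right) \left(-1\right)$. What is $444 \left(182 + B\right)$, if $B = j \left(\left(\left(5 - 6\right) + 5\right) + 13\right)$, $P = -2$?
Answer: $49358$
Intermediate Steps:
$j = - \frac{25}{6}$ ($j = -4 + \frac{\left(3 - 2\right) \left(-1\right)}{6} = -4 + \frac{1 \left(-1\right)}{6} = -4 + \frac{1}{6} \left(-1\right) = -4 - \frac{1}{6} = - \frac{25}{6} \approx -4.1667$)
$B = - \frac{425}{6}$ ($B = - \frac{25 \left(\left(\left(5 - 6\right) + 5\right) + 13\right)}{6} = - \frac{25 \left(\left(-1 + 5\right) + 13\right)}{6} = - \frac{25 \left(4 + 13\right)}{6} = \left(- \frac{25}{6}\right) 17 = - \frac{425}{6} \approx -70.833$)
$444 \left(182 + B\right) = 444 \left(182 - \frac{425}{6}\right) = 444 \cdot \frac{667}{6} = 49358$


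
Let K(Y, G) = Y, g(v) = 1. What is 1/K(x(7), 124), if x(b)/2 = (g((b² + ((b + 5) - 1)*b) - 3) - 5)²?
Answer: 1/32 ≈ 0.031250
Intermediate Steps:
x(b) = 32 (x(b) = 2*(1 - 5)² = 2*(-4)² = 2*16 = 32)
1/K(x(7), 124) = 1/32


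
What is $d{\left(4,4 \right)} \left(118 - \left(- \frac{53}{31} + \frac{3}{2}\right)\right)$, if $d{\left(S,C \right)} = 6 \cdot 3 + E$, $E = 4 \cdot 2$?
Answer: $\frac{95277}{31} \approx 3073.5$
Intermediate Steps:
$E = 8$
$d{\left(S,C \right)} = 26$ ($d{\left(S,C \right)} = 6 \cdot 3 + 8 = 18 + 8 = 26$)
$d{\left(4,4 \right)} \left(118 - \left(- \frac{53}{31} + \frac{3}{2}\right)\right) = 26 \left(118 - \left(- \frac{53}{31} + \frac{3}{2}\right)\right) = 26 \left(118 - - \frac{13}{62}\right) = 26 \left(118 + \left(\frac{53}{31} - \frac{3}{2}\right)\right) = 26 \left(118 + \frac{13}{62}\right) = 26 \cdot \frac{7329}{62} = \frac{95277}{31}$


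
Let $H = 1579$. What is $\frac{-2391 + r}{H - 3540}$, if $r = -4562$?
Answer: $\frac{6953}{1961} \approx 3.5456$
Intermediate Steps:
$\frac{-2391 + r}{H - 3540} = \frac{-2391 - 4562}{1579 - 3540} = - \frac{6953}{-1961} = \left(-6953\right) \left(- \frac{1}{1961}\right) = \frac{6953}{1961}$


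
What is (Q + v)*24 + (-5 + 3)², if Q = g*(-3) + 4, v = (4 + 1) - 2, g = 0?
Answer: 172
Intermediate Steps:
v = 3 (v = 5 - 2 = 3)
Q = 4 (Q = 0*(-3) + 4 = 0 + 4 = 4)
(Q + v)*24 + (-5 + 3)² = (4 + 3)*24 + (-5 + 3)² = 7*24 + (-2)² = 168 + 4 = 172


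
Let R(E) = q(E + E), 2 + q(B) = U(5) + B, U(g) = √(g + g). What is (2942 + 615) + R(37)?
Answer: 3629 + √10 ≈ 3632.2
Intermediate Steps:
U(g) = √2*√g (U(g) = √(2*g) = √2*√g)
q(B) = -2 + B + √10 (q(B) = -2 + (√2*√5 + B) = -2 + (√10 + B) = -2 + (B + √10) = -2 + B + √10)
R(E) = -2 + √10 + 2*E (R(E) = -2 + (E + E) + √10 = -2 + 2*E + √10 = -2 + √10 + 2*E)
(2942 + 615) + R(37) = (2942 + 615) + (-2 + √10 + 2*37) = 3557 + (-2 + √10 + 74) = 3557 + (72 + √10) = 3629 + √10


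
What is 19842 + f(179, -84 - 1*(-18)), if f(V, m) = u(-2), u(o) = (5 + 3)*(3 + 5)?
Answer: 19906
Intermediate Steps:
u(o) = 64 (u(o) = 8*8 = 64)
f(V, m) = 64
19842 + f(179, -84 - 1*(-18)) = 19842 + 64 = 19906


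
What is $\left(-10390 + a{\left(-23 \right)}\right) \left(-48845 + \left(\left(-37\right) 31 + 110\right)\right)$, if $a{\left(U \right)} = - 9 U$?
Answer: $507948406$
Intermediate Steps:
$\left(-10390 + a{\left(-23 \right)}\right) \left(-48845 + \left(\left(-37\right) 31 + 110\right)\right) = \left(-10390 - -207\right) \left(-48845 + \left(\left(-37\right) 31 + 110\right)\right) = \left(-10390 + 207\right) \left(-48845 + \left(-1147 + 110\right)\right) = - 10183 \left(-48845 - 1037\right) = \left(-10183\right) \left(-49882\right) = 507948406$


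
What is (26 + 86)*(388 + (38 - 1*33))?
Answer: 44016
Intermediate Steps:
(26 + 86)*(388 + (38 - 1*33)) = 112*(388 + (38 - 33)) = 112*(388 + 5) = 112*393 = 44016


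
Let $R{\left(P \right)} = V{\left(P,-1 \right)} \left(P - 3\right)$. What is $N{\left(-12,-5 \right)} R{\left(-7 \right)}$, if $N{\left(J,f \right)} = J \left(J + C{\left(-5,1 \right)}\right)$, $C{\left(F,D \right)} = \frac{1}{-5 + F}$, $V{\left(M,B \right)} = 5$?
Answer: $-7260$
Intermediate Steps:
$N{\left(J,f \right)} = J \left(- \frac{1}{10} + J\right)$ ($N{\left(J,f \right)} = J \left(J + \frac{1}{-5 - 5}\right) = J \left(J + \frac{1}{-10}\right) = J \left(J - \frac{1}{10}\right) = J \left(- \frac{1}{10} + J\right)$)
$R{\left(P \right)} = -15 + 5 P$ ($R{\left(P \right)} = 5 \left(P - 3\right) = 5 \left(-3 + P\right) = -15 + 5 P$)
$N{\left(-12,-5 \right)} R{\left(-7 \right)} = - 12 \left(- \frac{1}{10} - 12\right) \left(-15 + 5 \left(-7\right)\right) = \left(-12\right) \left(- \frac{121}{10}\right) \left(-15 - 35\right) = \frac{726}{5} \left(-50\right) = -7260$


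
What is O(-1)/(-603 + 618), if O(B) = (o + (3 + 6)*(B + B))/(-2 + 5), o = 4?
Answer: -14/45 ≈ -0.31111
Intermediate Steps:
O(B) = 4/3 + 6*B (O(B) = (4 + (3 + 6)*(B + B))/(-2 + 5) = (4 + 9*(2*B))/3 = (4 + 18*B)*(1/3) = 4/3 + 6*B)
O(-1)/(-603 + 618) = (4/3 + 6*(-1))/(-603 + 618) = (4/3 - 6)/15 = (1/15)*(-14/3) = -14/45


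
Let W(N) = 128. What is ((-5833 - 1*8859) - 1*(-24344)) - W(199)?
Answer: 9524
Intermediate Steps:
((-5833 - 1*8859) - 1*(-24344)) - W(199) = ((-5833 - 1*8859) - 1*(-24344)) - 1*128 = ((-5833 - 8859) + 24344) - 128 = (-14692 + 24344) - 128 = 9652 - 128 = 9524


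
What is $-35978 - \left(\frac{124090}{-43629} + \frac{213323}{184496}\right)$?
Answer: $- \frac{289586862112879}{8049375984} \approx -35976.0$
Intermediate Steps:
$-35978 - \left(\frac{124090}{-43629} + \frac{213323}{184496}\right) = -35978 - \left(124090 \left(- \frac{1}{43629}\right) + 213323 \cdot \frac{1}{184496}\right) = -35978 - \left(- \frac{124090}{43629} + \frac{213323}{184496}\right) = -35978 - - \frac{13587039473}{8049375984} = -35978 + \frac{13587039473}{8049375984} = - \frac{289586862112879}{8049375984}$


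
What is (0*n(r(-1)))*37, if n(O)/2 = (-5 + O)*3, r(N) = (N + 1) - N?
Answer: 0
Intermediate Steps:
r(N) = 1 (r(N) = (1 + N) - N = 1)
n(O) = -30 + 6*O (n(O) = 2*((-5 + O)*3) = 2*(-15 + 3*O) = -30 + 6*O)
(0*n(r(-1)))*37 = (0*(-30 + 6*1))*37 = (0*(-30 + 6))*37 = (0*(-24))*37 = 0*37 = 0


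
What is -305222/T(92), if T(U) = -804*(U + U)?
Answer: 152611/73968 ≈ 2.0632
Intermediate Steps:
T(U) = -1608*U
-305222/T(92) = -305222/((-1608*92)) = -305222/(-147936) = -305222*(-1/147936) = 152611/73968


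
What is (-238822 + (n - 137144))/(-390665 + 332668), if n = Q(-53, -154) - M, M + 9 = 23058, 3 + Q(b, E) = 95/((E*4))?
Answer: 245795183/35726152 ≈ 6.8800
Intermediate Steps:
Q(b, E) = -3 + 95/(4*E) (Q(b, E) = -3 + 95/((E*4)) = -3 + 95/((4*E)) = -3 + 95*(1/(4*E)) = -3 + 95/(4*E))
M = 23049 (M = -9 + 23058 = 23049)
n = -14200127/616 (n = (-3 + (95/4)/(-154)) - 1*23049 = (-3 + (95/4)*(-1/154)) - 23049 = (-3 - 95/616) - 23049 = -1943/616 - 23049 = -14200127/616 ≈ -23052.)
(-238822 + (n - 137144))/(-390665 + 332668) = (-238822 + (-14200127/616 - 137144))/(-390665 + 332668) = (-238822 - 98680831/616)/(-57997) = -245795183/616*(-1/57997) = 245795183/35726152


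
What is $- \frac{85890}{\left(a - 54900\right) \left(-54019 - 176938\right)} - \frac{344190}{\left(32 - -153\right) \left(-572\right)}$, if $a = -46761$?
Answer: $\frac{3498414682393}{1075576449194} \approx 3.2526$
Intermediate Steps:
$- \frac{85890}{\left(a - 54900\right) \left(-54019 - 176938\right)} - \frac{344190}{\left(32 - -153\right) \left(-572\right)} = - \frac{85890}{\left(-46761 - 54900\right) \left(-54019 - 176938\right)} - \frac{344190}{\left(32 - -153\right) \left(-572\right)} = - \frac{85890}{\left(-101661\right) \left(-230957\right)} - \frac{344190}{\left(32 + 153\right) \left(-572\right)} = - \frac{85890}{23479319577} - \frac{344190}{185 \left(-572\right)} = \left(-85890\right) \frac{1}{23479319577} - \frac{344190}{-105820} = - \frac{4090}{1118062837} - - \frac{3129}{962} = - \frac{4090}{1118062837} + \frac{3129}{962} = \frac{3498414682393}{1075576449194}$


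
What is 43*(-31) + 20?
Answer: -1313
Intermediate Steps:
43*(-31) + 20 = -1333 + 20 = -1313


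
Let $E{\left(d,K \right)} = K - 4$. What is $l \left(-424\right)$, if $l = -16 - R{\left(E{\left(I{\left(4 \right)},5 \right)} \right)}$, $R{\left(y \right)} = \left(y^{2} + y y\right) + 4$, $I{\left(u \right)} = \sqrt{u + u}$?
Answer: $9328$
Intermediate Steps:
$I{\left(u \right)} = \sqrt{2} \sqrt{u}$ ($I{\left(u \right)} = \sqrt{2 u} = \sqrt{2} \sqrt{u}$)
$E{\left(d,K \right)} = -4 + K$ ($E{\left(d,K \right)} = K - 4 = -4 + K$)
$R{\left(y \right)} = 4 + 2 y^{2}$ ($R{\left(y \right)} = \left(y^{2} + y^{2}\right) + 4 = 2 y^{2} + 4 = 4 + 2 y^{2}$)
$l = -22$ ($l = -16 - \left(4 + 2 \left(-4 + 5\right)^{2}\right) = -16 - \left(4 + 2 \cdot 1^{2}\right) = -16 - \left(4 + 2 \cdot 1\right) = -16 - \left(4 + 2\right) = -16 - 6 = -22$)
$l \left(-424\right) = \left(-22\right) \left(-424\right) = 9328$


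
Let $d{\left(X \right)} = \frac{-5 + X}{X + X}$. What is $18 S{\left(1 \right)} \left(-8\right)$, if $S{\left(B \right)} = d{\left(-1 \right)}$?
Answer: $-432$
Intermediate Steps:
$d{\left(X \right)} = \frac{-5 + X}{2 X}$
$S{\left(B \right)} = 3$ ($S{\left(B \right)} = \frac{-5 - 1}{2 \left(-1\right)} = \frac{1}{2} \left(-1\right) \left(-6\right) = 3$)
$18 S{\left(1 \right)} \left(-8\right) = 18 \cdot 3 \left(-8\right) = 54 \left(-8\right) = -432$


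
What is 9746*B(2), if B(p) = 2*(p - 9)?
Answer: -136444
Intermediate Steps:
B(p) = -18 + 2*p (B(p) = 2*(-9 + p) = -18 + 2*p)
9746*B(2) = 9746*(-18 + 2*2) = 9746*(-18 + 4) = 9746*(-14) = -136444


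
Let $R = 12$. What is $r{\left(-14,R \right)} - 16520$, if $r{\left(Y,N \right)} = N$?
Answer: $-16508$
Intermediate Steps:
$r{\left(-14,R \right)} - 16520 = 12 - 16520 = -16508$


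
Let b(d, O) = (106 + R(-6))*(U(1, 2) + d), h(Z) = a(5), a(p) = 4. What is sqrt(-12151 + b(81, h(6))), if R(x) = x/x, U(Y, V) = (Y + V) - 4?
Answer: 3*I*sqrt(399) ≈ 59.925*I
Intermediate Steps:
U(Y, V) = -4 + V + Y (U(Y, V) = (V + Y) - 4 = -4 + V + Y)
h(Z) = 4
R(x) = 1
b(d, O) = -107 + 107*d (b(d, O) = (106 + 1)*((-4 + 2 + 1) + d) = 107*(-1 + d) = -107 + 107*d)
sqrt(-12151 + b(81, h(6))) = sqrt(-12151 + (-107 + 107*81)) = sqrt(-12151 + (-107 + 8667)) = sqrt(-12151 + 8560) = sqrt(-3591) = 3*I*sqrt(399)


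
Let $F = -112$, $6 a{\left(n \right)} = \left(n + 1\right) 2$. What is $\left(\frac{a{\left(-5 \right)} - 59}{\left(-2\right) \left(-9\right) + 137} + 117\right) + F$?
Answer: $\frac{2144}{465} \approx 4.6108$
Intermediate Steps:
$a{\left(n \right)} = \frac{1}{3} + \frac{n}{3}$ ($a{\left(n \right)} = \frac{\left(n + 1\right) 2}{6} = \frac{\left(1 + n\right) 2}{6} = \frac{2 + 2 n}{6} = \frac{1}{3} + \frac{n}{3}$)
$\left(\frac{a{\left(-5 \right)} - 59}{\left(-2\right) \left(-9\right) + 137} + 117\right) + F = \left(\frac{\left(\frac{1}{3} + \frac{1}{3} \left(-5\right)\right) - 59}{\left(-2\right) \left(-9\right) + 137} + 117\right) - 112 = \left(\frac{\left(\frac{1}{3} - \frac{5}{3}\right) - 59}{18 + 137} + 117\right) - 112 = \left(\frac{- \frac{4}{3} - 59}{155} + 117\right) - 112 = \left(\left(- \frac{181}{3}\right) \frac{1}{155} + 117\right) - 112 = \left(- \frac{181}{465} + 117\right) - 112 = \frac{54224}{465} - 112 = \frac{2144}{465}$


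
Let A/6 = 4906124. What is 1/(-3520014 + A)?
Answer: 1/25916730 ≈ 3.8585e-8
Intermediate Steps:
A = 29436744 (A = 6*4906124 = 29436744)
1/(-3520014 + A) = 1/(-3520014 + 29436744) = 1/25916730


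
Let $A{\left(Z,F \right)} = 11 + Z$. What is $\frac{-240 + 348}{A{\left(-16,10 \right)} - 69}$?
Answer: $- \frac{54}{37} \approx -1.4595$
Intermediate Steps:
$\frac{-240 + 348}{A{\left(-16,10 \right)} - 69} = \frac{-240 + 348}{\left(11 - 16\right) - 69} = \frac{108}{-5 - 69} = \frac{108}{-74} = 108 \left(- \frac{1}{74}\right) = - \frac{54}{37}$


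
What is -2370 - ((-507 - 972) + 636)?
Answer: -1527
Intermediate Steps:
-2370 - ((-507 - 972) + 636) = -2370 - (-1479 + 636) = -2370 - 1*(-843) = -2370 + 843 = -1527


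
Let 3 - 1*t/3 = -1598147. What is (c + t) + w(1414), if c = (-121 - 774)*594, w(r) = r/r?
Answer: 4262821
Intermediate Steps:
t = 4794450 (t = 9 - 3*(-1598147) = 9 + 4794441 = 4794450)
w(r) = 1
c = -531630 (c = -895*594 = -531630)
(c + t) + w(1414) = (-531630 + 4794450) + 1 = 4262820 + 1 = 4262821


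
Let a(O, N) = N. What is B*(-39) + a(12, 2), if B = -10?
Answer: 392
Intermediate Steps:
B*(-39) + a(12, 2) = -10*(-39) + 2 = 390 + 2 = 392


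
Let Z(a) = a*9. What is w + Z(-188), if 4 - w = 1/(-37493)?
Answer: -63288183/37493 ≈ -1688.0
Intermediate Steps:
Z(a) = 9*a
w = 149973/37493 (w = 4 - 1/(-37493) = 4 - 1*(-1/37493) = 4 + 1/37493 = 149973/37493 ≈ 4.0000)
w + Z(-188) = 149973/37493 + 9*(-188) = 149973/37493 - 1692 = -63288183/37493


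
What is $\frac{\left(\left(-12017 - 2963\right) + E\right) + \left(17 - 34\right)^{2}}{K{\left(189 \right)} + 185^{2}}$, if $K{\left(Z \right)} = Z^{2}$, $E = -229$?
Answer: $- \frac{7460}{34973} \approx -0.21331$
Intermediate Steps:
$\frac{\left(\left(-12017 - 2963\right) + E\right) + \left(17 - 34\right)^{2}}{K{\left(189 \right)} + 185^{2}} = \frac{\left(\left(-12017 - 2963\right) - 229\right) + \left(17 - 34\right)^{2}}{189^{2} + 185^{2}} = \frac{\left(-14980 - 229\right) + \left(-17\right)^{2}}{35721 + 34225} = \frac{-15209 + 289}{69946} = \left(-14920\right) \frac{1}{69946} = - \frac{7460}{34973}$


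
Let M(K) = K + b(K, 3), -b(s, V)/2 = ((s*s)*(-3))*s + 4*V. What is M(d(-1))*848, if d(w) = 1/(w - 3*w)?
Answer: -19292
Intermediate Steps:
d(w) = -1/(2*w) (d(w) = 1/(-2*w) = -1/(2*w))
b(s, V) = -8*V + 6*s³ (b(s, V) = -2*(((s*s)*(-3))*s + 4*V) = -2*((s²*(-3))*s + 4*V) = -2*((-3*s²)*s + 4*V) = -2*(-3*s³ + 4*V) = -8*V + 6*s³)
M(K) = -24 + K + 6*K³ (M(K) = K + (-8*3 + 6*K³) = K + (-24 + 6*K³) = -24 + K + 6*K³)
M(d(-1))*848 = (-24 - ½/(-1) + 6*(-½/(-1))³)*848 = (-24 - ½*(-1) + 6*(-½*(-1))³)*848 = (-24 + ½ + 6*(½)³)*848 = (-24 + ½ + 6*(⅛))*848 = (-24 + ½ + ¾)*848 = -91/4*848 = -19292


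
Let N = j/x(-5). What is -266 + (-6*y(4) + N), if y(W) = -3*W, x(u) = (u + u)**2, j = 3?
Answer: -19397/100 ≈ -193.97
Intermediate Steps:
x(u) = 4*u**2 (x(u) = (2*u)**2 = 4*u**2)
N = 3/100 (N = 3/((4*(-5)**2)) = 3/((4*25)) = 3/100 ≈ 0.030000)
-266 + (-6*y(4) + N) = -266 + (-(-18)*4 + 3/100) = -266 + (-6*(-12) + 3/100) = -266 + (72 + 3/100) = -266 + 7203/100 = -19397/100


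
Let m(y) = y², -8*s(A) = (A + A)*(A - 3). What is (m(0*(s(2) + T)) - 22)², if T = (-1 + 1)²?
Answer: 484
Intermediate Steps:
T = 0 (T = 0² = 0)
s(A) = -A*(-3 + A)/4 (s(A) = -(A + A)*(A - 3)/8 = -2*A*(-3 + A)/8 = -A*(-3 + A)/4)
(m(0*(s(2) + T)) - 22)² = ((0*((¼)*2*(3 - 1*2) + 0))² - 22)² = ((0*((¼)*2*(3 - 2) + 0))² - 22)² = ((0*((¼)*2*1 + 0))² - 22)² = ((0*(½ + 0))² - 22)² = ((0*(½))² - 22)² = (0² - 22)² = (0 - 22)² = (-22)² = 484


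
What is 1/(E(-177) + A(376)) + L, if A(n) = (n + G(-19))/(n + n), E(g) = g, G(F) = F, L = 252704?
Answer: 33545697136/132747 ≈ 2.5270e+5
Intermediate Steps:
A(n) = (-19 + n)/(2*n) (A(n) = (n - 19)/(n + n) = (-19 + n)/((2*n)) = (-19 + n)*(1/(2*n)) = (-19 + n)/(2*n))
1/(E(-177) + A(376)) + L = 1/(-177 + (½)*(-19 + 376)/376) + 252704 = 1/(-177 + (½)*(1/376)*357) + 252704 = 1/(-177 + 357/752) + 252704 = 1/(-132747/752) + 252704 = -752/132747 + 252704 = 33545697136/132747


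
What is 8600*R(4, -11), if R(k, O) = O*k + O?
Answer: -473000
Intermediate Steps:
R(k, O) = O + O*k
8600*R(4, -11) = 8600*(-11*(1 + 4)) = 8600*(-11*5) = 8600*(-55) = -473000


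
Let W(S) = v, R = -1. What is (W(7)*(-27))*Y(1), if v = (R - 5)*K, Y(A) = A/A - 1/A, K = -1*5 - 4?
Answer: 0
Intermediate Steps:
K = -9 (K = -5 - 4 = -9)
Y(A) = 1 - 1/A
v = 54 (v = (-1 - 5)*(-9) = -6*(-9) = 54)
W(S) = 54
(W(7)*(-27))*Y(1) = (54*(-27))*((-1 + 1)/1) = -1458*0 = 0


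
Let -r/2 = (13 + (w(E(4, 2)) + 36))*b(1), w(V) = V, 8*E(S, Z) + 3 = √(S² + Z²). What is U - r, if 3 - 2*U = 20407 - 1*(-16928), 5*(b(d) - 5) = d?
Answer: -181603/10 + 13*√5/5 ≈ -18155.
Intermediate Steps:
b(d) = 5 + d/5
E(S, Z) = -3/8 + √(S² + Z²)/8
U = -18666 (U = 3/2 - (20407 - 1*(-16928))/2 = 3/2 - (20407 + 16928)/2 = 3/2 - ½*37335 = 3/2 - 37335/2 = -18666)
r = -5057/10 - 13*√5/5 (r = -2*(13 + ((-3/8 + √(4² + 2²)/8) + 36))*(5 + (⅕)*1) = -2*(13 + ((-3/8 + √(16 + 4)/8) + 36))*(5 + ⅕) = -2*(13 + ((-3/8 + √20/8) + 36))*26/5 = -2*(13 + ((-3/8 + (2*√5)/8) + 36))*26/5 = -2*(13 + ((-3/8 + √5/4) + 36))*26/5 = -2*(13 + (285/8 + √5/4))*26/5 = -2*(389/8 + √5/4)*26/5 = -2*(5057/20 + 13*√5/10) = -5057/10 - 13*√5/5 ≈ -511.51)
U - r = -18666 - (-5057/10 - 13*√5/5) = -18666 + (5057/10 + 13*√5/5) = -181603/10 + 13*√5/5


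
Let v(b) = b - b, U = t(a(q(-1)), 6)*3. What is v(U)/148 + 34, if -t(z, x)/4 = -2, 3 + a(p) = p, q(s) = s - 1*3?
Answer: 34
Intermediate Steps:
q(s) = -3 + s (q(s) = s - 3 = -3 + s)
a(p) = -3 + p
t(z, x) = 8 (t(z, x) = -4*(-2) = 8)
U = 24 (U = 8*3 = 24)
v(b) = 0
v(U)/148 + 34 = 0/148 + 34 = 0*(1/148) + 34 = 0 + 34 = 34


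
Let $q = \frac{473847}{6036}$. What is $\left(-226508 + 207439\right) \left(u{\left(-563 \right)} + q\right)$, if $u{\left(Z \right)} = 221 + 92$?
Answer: $- \frac{15020746645}{2012} \approx -7.4656 \cdot 10^{6}$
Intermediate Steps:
$q = \frac{157949}{2012}$ ($q = 473847 \cdot \frac{1}{6036} = \frac{157949}{2012} \approx 78.503$)
$u{\left(Z \right)} = 313$
$\left(-226508 + 207439\right) \left(u{\left(-563 \right)} + q\right) = \left(-226508 + 207439\right) \left(313 + \frac{157949}{2012}\right) = \left(-19069\right) \frac{787705}{2012} = - \frac{15020746645}{2012}$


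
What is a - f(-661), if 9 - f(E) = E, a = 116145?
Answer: 115475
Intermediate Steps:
f(E) = 9 - E
a - f(-661) = 116145 - (9 - 1*(-661)) = 116145 - (9 + 661) = 116145 - 1*670 = 116145 - 670 = 115475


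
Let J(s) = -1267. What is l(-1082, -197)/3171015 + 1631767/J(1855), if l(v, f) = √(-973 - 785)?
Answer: -1631767/1267 + I*√1758/3171015 ≈ -1287.9 + 1.3222e-5*I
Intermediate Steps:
l(v, f) = I*√1758 (l(v, f) = √(-1758) = I*√1758)
l(-1082, -197)/3171015 + 1631767/J(1855) = (I*√1758)/3171015 + 1631767/(-1267) = (I*√1758)*(1/3171015) + 1631767*(-1/1267) = I*√1758/3171015 - 1631767/1267 = -1631767/1267 + I*√1758/3171015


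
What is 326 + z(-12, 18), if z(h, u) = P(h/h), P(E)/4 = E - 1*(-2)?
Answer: 338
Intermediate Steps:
P(E) = 8 + 4*E (P(E) = 4*(E - 1*(-2)) = 4*(E + 2) = 4*(2 + E) = 8 + 4*E)
z(h, u) = 12 (z(h, u) = 8 + 4*(h/h) = 8 + 4*1 = 8 + 4 = 12)
326 + z(-12, 18) = 326 + 12 = 338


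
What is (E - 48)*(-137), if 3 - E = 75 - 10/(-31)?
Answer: 511010/31 ≈ 16484.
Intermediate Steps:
E = -2242/31 (E = 3 - (75 - 10/(-31)) = 3 - (75 - 10*(-1/31)) = 3 - (75 + 10/31) = 3 - 1*2335/31 = 3 - 2335/31 = -2242/31 ≈ -72.323)
(E - 48)*(-137) = (-2242/31 - 48)*(-137) = -3730/31*(-137) = 511010/31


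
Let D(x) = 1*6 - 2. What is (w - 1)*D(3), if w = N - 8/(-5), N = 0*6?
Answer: 12/5 ≈ 2.4000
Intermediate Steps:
N = 0
w = 8/5 (w = 0 - 8/(-5) = 0 - 8*(-1)/5 = 0 - 1*(-8/5) = 0 + 8/5 = 8/5 ≈ 1.6000)
D(x) = 4 (D(x) = 6 - 2 = 4)
(w - 1)*D(3) = (8/5 - 1)*4 = (3/5)*4 = 12/5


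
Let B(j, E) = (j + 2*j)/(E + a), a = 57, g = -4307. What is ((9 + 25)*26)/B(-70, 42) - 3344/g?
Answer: -62704862/150745 ≈ -415.97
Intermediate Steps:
B(j, E) = 3*j/(57 + E) (B(j, E) = (j + 2*j)/(E + 57) = (3*j)/(57 + E) = 3*j/(57 + E))
((9 + 25)*26)/B(-70, 42) - 3344/g = ((9 + 25)*26)/((3*(-70)/(57 + 42))) - 3344/(-4307) = (34*26)/((3*(-70)/99)) - 3344*(-1/4307) = 884/((3*(-70)*(1/99))) + 3344/4307 = 884/(-70/33) + 3344/4307 = 884*(-33/70) + 3344/4307 = -14586/35 + 3344/4307 = -62704862/150745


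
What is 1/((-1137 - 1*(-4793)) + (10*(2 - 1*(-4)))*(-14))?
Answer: 1/2816 ≈ 0.00035511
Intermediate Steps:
1/((-1137 - 1*(-4793)) + (10*(2 - 1*(-4)))*(-14)) = 1/((-1137 + 4793) + (10*(2 + 4))*(-14)) = 1/(3656 + (10*6)*(-14)) = 1/(3656 + 60*(-14)) = 1/(3656 - 840) = 1/2816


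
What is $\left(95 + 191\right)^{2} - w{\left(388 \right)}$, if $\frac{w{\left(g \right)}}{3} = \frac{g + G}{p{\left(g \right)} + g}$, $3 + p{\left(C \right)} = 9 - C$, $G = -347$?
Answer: $\frac{163551}{2} \approx 81776.0$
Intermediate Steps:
$p{\left(C \right)} = 6 - C$ ($p{\left(C \right)} = -3 - \left(-9 + C\right) = 6 - C$)
$w{\left(g \right)} = - \frac{347}{2} + \frac{g}{2}$ ($w{\left(g \right)} = 3 \frac{g - 347}{\left(6 - g\right) + g} = 3 \frac{-347 + g}{6} = 3 \left(-347 + g\right) \frac{1}{6} = 3 \left(- \frac{347}{6} + \frac{g}{6}\right) = - \frac{347}{2} + \frac{g}{2}$)
$\left(95 + 191\right)^{2} - w{\left(388 \right)} = \left(95 + 191\right)^{2} - \left(- \frac{347}{2} + \frac{1}{2} \cdot 388\right) = 286^{2} - \left(- \frac{347}{2} + 194\right) = 81796 - \frac{41}{2} = \frac{163551}{2}$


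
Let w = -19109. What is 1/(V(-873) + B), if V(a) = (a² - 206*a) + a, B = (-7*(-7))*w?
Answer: 1/4753 ≈ 0.00021039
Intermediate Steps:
B = -936341 (B = -7*(-7)*(-19109) = 49*(-19109) = -936341)
V(a) = a² - 205*a
1/(V(-873) + B) = 1/(-873*(-205 - 873) - 936341) = 1/(-873*(-1078) - 936341) = 1/(941094 - 936341) = 1/4753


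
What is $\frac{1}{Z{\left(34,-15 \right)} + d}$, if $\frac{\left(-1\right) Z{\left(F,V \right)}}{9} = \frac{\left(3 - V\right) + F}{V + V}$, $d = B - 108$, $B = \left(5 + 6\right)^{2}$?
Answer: $\frac{5}{143} \approx 0.034965$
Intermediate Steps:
$B = 121$ ($B = 11^{2} = 121$)
$d = 13$ ($d = 121 - 108 = 13$)
$Z{\left(F,V \right)} = - \frac{9 \left(3 + F - V\right)}{2 V}$ ($Z{\left(F,V \right)} = - 9 \frac{\left(3 - V\right) + F}{V + V} = - 9 \frac{3 + F - V}{2 V} = - \frac{9 \left(3 + F - V\right)}{2 V}$)
$\frac{1}{Z{\left(34,-15 \right)} + d} = \frac{1}{\frac{9 \left(-3 - 15 - 34\right)}{2 \left(-15\right)} + 13} = \frac{1}{\frac{9}{2} \left(- \frac{1}{15}\right) \left(-3 - 15 - 34\right) + 13} = \frac{1}{\frac{9}{2} \left(- \frac{1}{15}\right) \left(-52\right) + 13} = \frac{1}{\frac{78}{5} + 13} = \frac{1}{\frac{143}{5}} = \frac{5}{143}$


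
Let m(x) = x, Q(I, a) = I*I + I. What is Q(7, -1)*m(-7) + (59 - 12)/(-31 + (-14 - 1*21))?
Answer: -25919/66 ≈ -392.71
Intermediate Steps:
Q(I, a) = I + I**2 (Q(I, a) = I**2 + I = I + I**2)
Q(7, -1)*m(-7) + (59 - 12)/(-31 + (-14 - 1*21)) = (7*(1 + 7))*(-7) + (59 - 12)/(-31 + (-14 - 1*21)) = (7*8)*(-7) + 47/(-31 + (-14 - 21)) = 56*(-7) + 47/(-31 - 35) = -392 + 47/(-66) = -392 + 47*(-1/66) = -392 - 47/66 = -25919/66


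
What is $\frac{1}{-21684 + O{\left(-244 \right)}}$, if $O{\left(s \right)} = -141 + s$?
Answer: $- \frac{1}{22069} \approx -4.5312 \cdot 10^{-5}$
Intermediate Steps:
$\frac{1}{-21684 + O{\left(-244 \right)}} = \frac{1}{-21684 - 385} = \frac{1}{-22069} = - \frac{1}{22069}$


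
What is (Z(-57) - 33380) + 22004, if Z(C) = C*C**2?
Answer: -196569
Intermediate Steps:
Z(C) = C**3
(Z(-57) - 33380) + 22004 = ((-57)**3 - 33380) + 22004 = (-185193 - 33380) + 22004 = -218573 + 22004 = -196569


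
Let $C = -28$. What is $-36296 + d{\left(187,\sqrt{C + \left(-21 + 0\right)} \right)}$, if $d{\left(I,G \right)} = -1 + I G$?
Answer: $-36297 + 1309 i \approx -36297.0 + 1309.0 i$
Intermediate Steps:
$d{\left(I,G \right)} = -1 + G I$
$-36296 + d{\left(187,\sqrt{C + \left(-21 + 0\right)} \right)} = -36296 - \left(1 - \sqrt{-28 + \left(-21 + 0\right)} 187\right) = -36296 - \left(1 - \sqrt{-28 - 21} \cdot 187\right) = -36296 - \left(1 - \sqrt{-49} \cdot 187\right) = -36296 - \left(1 - 7 i 187\right) = -36296 - \left(1 - 1309 i\right) = -36297 + 1309 i$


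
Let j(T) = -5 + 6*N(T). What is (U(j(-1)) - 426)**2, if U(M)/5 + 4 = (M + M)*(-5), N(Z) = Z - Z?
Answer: 38416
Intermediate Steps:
N(Z) = 0
j(T) = -5 (j(T) = -5 + 6*0 = -5 + 0 = -5)
U(M) = -20 - 50*M (U(M) = -20 + 5*((M + M)*(-5)) = -20 + 5*((2*M)*(-5)) = -20 + 5*(-10*M) = -20 - 50*M)
(U(j(-1)) - 426)**2 = ((-20 - 50*(-5)) - 426)**2 = ((-20 + 250) - 426)**2 = (230 - 426)**2 = (-196)**2 = 38416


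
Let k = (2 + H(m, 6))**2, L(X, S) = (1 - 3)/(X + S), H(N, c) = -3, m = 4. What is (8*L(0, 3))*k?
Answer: -16/3 ≈ -5.3333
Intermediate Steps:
L(X, S) = -2/(S + X)
k = 1 (k = (2 - 3)**2 = (-1)**2 = 1)
(8*L(0, 3))*k = (8*(-2/(3 + 0)))*1 = (8*(-2/3))*1 = -16/3*1 = -16/3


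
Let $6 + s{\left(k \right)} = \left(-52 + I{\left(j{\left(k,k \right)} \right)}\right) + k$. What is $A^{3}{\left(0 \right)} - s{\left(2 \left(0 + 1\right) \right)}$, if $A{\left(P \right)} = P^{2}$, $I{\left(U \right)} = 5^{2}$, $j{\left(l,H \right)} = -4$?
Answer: $31$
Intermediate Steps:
$I{\left(U \right)} = 25$
$s{\left(k \right)} = -33 + k$ ($s{\left(k \right)} = -6 + \left(\left(-52 + 25\right) + k\right) = -6 + \left(-27 + k\right) = -33 + k$)
$A^{3}{\left(0 \right)} - s{\left(2 \left(0 + 1\right) \right)} = \left(0^{2}\right)^{3} - \left(-33 + 2 \left(0 + 1\right)\right) = 0^{3} - \left(-33 + 2 \cdot 1\right) = 0 - \left(-33 + 2\right) = 0 - -31 = 0 + 31 = 31$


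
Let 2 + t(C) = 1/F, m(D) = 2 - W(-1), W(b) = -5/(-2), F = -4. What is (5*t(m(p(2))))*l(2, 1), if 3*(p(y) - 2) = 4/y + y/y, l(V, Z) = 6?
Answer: -135/2 ≈ -67.500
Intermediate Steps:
W(b) = 5/2 (W(b) = -5*(-½) = 5/2)
p(y) = 7/3 + 4/(3*y) (p(y) = 2 + (4/y + y/y)/3 = 2 + (4/y + 1)/3 = 2 + (1 + 4/y)/3 = 2 + (⅓ + 4/(3*y)) = 7/3 + 4/(3*y))
m(D) = -½ (m(D) = 2 - 1*5/2 = 2 - 5/2 = -½)
t(C) = -9/4 (t(C) = -2 + 1/(-4) = -2 - ¼ = -9/4)
(5*t(m(p(2))))*l(2, 1) = (5*(-9/4))*6 = -45/4*6 = -135/2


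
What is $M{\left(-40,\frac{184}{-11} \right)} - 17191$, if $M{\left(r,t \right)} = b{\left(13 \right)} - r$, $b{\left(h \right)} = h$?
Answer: $-17138$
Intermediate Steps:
$M{\left(r,t \right)} = 13 - r$
$M{\left(-40,\frac{184}{-11} \right)} - 17191 = \left(13 - -40\right) - 17191 = \left(13 + 40\right) - 17191 = 53 - 17191 = -17138$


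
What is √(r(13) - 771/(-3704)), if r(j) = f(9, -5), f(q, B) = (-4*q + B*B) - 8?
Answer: I*√64454230/1852 ≈ 4.335*I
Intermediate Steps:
f(q, B) = -8 + B² - 4*q (f(q, B) = (-4*q + B²) - 8 = (B² - 4*q) - 8 = -8 + B² - 4*q)
r(j) = -19 (r(j) = -8 + (-5)² - 4*9 = -8 + 25 - 36 = -19)
√(r(13) - 771/(-3704)) = √(-19 - 771/(-3704)) = √(-19 - 771*(-1/3704)) = √(-19 + 771/3704) = √(-69605/3704) = I*√64454230/1852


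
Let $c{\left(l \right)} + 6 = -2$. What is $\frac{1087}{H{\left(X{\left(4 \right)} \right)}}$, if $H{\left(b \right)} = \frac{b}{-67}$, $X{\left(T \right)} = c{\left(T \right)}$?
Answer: $\frac{72829}{8} \approx 9103.6$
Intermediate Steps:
$c{\left(l \right)} = -8$ ($c{\left(l \right)} = -6 - 2 = -8$)
$X{\left(T \right)} = -8$
$H{\left(b \right)} = - \frac{b}{67}$ ($H{\left(b \right)} = b \left(- \frac{1}{67}\right) = - \frac{b}{67}$)
$\frac{1087}{H{\left(X{\left(4 \right)} \right)}} = \frac{1087}{\left(- \frac{1}{67}\right) \left(-8\right)} = \frac{1087}{\frac{8}{67}} = 1087 \cdot \frac{67}{8} = \frac{72829}{8}$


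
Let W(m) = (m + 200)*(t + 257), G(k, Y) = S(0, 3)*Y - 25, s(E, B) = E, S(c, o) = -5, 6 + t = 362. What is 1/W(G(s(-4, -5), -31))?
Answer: 1/202290 ≈ 4.9434e-6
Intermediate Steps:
t = 356 (t = -6 + 362 = 356)
G(k, Y) = -25 - 5*Y (G(k, Y) = -5*Y - 25 = -25 - 5*Y)
W(m) = 122600 + 613*m (W(m) = (m + 200)*(356 + 257) = (200 + m)*613 = 122600 + 613*m)
1/W(G(s(-4, -5), -31)) = 1/(122600 + 613*(-25 - 5*(-31))) = 1/(122600 + 613*(-25 + 155)) = 1/(122600 + 613*130) = 1/(122600 + 79690) = 1/202290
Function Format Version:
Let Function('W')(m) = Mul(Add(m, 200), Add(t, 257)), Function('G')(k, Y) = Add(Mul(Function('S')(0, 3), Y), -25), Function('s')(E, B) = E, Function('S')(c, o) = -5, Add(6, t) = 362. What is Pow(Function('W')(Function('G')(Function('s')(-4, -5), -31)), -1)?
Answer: Rational(1, 202290) ≈ 4.9434e-6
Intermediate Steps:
t = 356 (t = Add(-6, 362) = 356)
Function('G')(k, Y) = Add(-25, Mul(-5, Y)) (Function('G')(k, Y) = Add(Mul(-5, Y), -25) = Add(-25, Mul(-5, Y)))
Function('W')(m) = Add(122600, Mul(613, m)) (Function('W')(m) = Mul(Add(m, 200), Add(356, 257)) = Mul(Add(200, m), 613) = Add(122600, Mul(613, m)))
Pow(Function('W')(Function('G')(Function('s')(-4, -5), -31)), -1) = Pow(Add(122600, Mul(613, Add(-25, Mul(-5, -31)))), -1) = Pow(Add(122600, Mul(613, Add(-25, 155))), -1) = Pow(Add(122600, Mul(613, 130)), -1) = Pow(Add(122600, 79690), -1) = Pow(202290, -1) = Rational(1, 202290)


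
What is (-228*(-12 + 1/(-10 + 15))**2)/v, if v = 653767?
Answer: -793668/16344175 ≈ -0.048560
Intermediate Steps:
(-228*(-12 + 1/(-10 + 15))**2)/v = -228*(-12 + 1/(-10 + 15))**2/653767 = -228*(-12 + 1/5)**2*(1/653767) = -228*(-59/5)**2*(1/653767) = -228*3481/25*(1/653767) = -793668/25*1/653767 = -793668/16344175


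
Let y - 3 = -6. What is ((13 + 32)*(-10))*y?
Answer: 1350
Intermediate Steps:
y = -3 (y = 3 - 6 = -3)
((13 + 32)*(-10))*y = ((13 + 32)*(-10))*(-3) = (45*(-10))*(-3) = -450*(-3) = 1350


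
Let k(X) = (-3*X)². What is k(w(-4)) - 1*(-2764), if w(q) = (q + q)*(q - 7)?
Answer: 72460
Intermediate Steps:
w(q) = 2*q*(-7 + q) (w(q) = (2*q)*(-7 + q) = 2*q*(-7 + q))
k(X) = 9*X²
k(w(-4)) - 1*(-2764) = 9*(2*(-4)*(-7 - 4))² - 1*(-2764) = 9*(2*(-4)*(-11))² + 2764 = 9*88² + 2764 = 9*7744 + 2764 = 69696 + 2764 = 72460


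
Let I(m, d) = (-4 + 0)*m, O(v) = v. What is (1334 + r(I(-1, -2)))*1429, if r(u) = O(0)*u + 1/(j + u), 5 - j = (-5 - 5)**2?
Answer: 173470597/91 ≈ 1.9063e+6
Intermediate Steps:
I(m, d) = -4*m
j = -95 (j = 5 - (-5 - 5)**2 = 5 - 1*(-10)**2 = 5 - 1*100 = 5 - 100 = -95)
r(u) = 1/(-95 + u) (r(u) = 0*u + 1/(-95 + u) = 0 + 1/(-95 + u) = 1/(-95 + u))
(1334 + r(I(-1, -2)))*1429 = (1334 + 1/(-95 - 4*(-1)))*1429 = (1334 + 1/(-95 + 4))*1429 = (1334 + 1/(-91))*1429 = (1334 - 1/91)*1429 = (121393/91)*1429 = 173470597/91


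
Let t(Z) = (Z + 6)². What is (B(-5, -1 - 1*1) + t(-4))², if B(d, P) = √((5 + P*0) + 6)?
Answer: (4 + √11)² ≈ 53.533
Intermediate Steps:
t(Z) = (6 + Z)²
B(d, P) = √11 (B(d, P) = √((5 + 0) + 6) = √(5 + 6) = √11)
(B(-5, -1 - 1*1) + t(-4))² = (√11 + (6 - 4)²)² = (√11 + 2²)² = (√11 + 4)² = (4 + √11)²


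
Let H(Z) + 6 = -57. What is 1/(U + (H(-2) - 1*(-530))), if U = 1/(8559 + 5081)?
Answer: 13640/6369881 ≈ 0.0021413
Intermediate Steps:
H(Z) = -63 (H(Z) = -6 - 57 = -63)
U = 1/13640 ≈ 7.3314e-5
1/(U + (H(-2) - 1*(-530))) = 1/(1/13640 + (-63 - 1*(-530))) = 1/(1/13640 + (-63 + 530)) = 1/(1/13640 + 467) = 1/(6369881/13640) = 13640/6369881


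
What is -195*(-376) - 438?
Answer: 72882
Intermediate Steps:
-195*(-376) - 438 = 73320 - 438 = 72882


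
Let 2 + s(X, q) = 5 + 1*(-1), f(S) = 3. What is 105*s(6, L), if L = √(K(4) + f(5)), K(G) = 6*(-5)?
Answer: 210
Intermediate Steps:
K(G) = -30
L = 3*I*√3 (L = √(-30 + 3) = √(-27) = 3*I*√3 ≈ 5.1962*I)
s(X, q) = 2 (s(X, q) = -2 + (5 + 1*(-1)) = -2 + (5 - 1) = -2 + 4 = 2)
105*s(6, L) = 105*2 = 210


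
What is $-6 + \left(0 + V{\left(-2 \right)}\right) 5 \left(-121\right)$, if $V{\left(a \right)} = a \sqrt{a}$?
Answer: $-6 + 1210 i \sqrt{2} \approx -6.0 + 1711.2 i$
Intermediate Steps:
$V{\left(a \right)} = a^{\frac{3}{2}}$
$-6 + \left(0 + V{\left(-2 \right)}\right) 5 \left(-121\right) = -6 + \left(0 + \left(-2\right)^{\frac{3}{2}}\right) 5 \left(-121\right) = -6 + \left(0 - 2 i \sqrt{2}\right) 5 \left(-121\right) = -6 + - 2 i \sqrt{2} \cdot 5 \left(-121\right) = -6 + - 10 i \sqrt{2} \left(-121\right) = -6 + 1210 i \sqrt{2}$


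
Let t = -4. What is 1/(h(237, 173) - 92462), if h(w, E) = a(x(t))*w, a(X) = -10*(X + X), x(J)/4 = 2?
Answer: -1/130382 ≈ -7.6698e-6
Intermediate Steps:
x(J) = 8 (x(J) = 4*2 = 8)
a(X) = -20*X
h(w, E) = -160*w (h(w, E) = (-20*8)*w = -160*w)
1/(h(237, 173) - 92462) = 1/(-160*237 - 92462) = 1/(-37920 - 92462) = 1/(-130382) = -1/130382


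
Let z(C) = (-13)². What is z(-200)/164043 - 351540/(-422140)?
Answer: 2886950894/3462455601 ≈ 0.83379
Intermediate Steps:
z(C) = 169
z(-200)/164043 - 351540/(-422140) = 169/164043 - 351540/(-422140) = 169*(1/164043) - 351540*(-1/422140) = 169/164043 + 17577/21107 = 2886950894/3462455601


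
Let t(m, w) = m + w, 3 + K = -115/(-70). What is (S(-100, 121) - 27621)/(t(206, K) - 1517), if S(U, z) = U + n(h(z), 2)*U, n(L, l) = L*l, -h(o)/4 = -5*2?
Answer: 500094/18373 ≈ 27.219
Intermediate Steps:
h(o) = 40 (h(o) = -(-20)*2 = -4*(-10) = 40)
K = -19/14 (K = -3 - 115/(-70) = -3 - 115*(-1/70) = -3 + 23/14 = -19/14 ≈ -1.3571)
S(U, z) = 81*U (S(U, z) = U + (40*2)*U = U + 80*U = 81*U)
(S(-100, 121) - 27621)/(t(206, K) - 1517) = (81*(-100) - 27621)/((206 - 19/14) - 1517) = (-8100 - 27621)/(2865/14 - 1517) = -35721/(-18373/14) = -35721*(-14/18373) = 500094/18373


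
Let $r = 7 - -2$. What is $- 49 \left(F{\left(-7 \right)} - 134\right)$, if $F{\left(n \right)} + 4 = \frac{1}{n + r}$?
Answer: $\frac{13475}{2} \approx 6737.5$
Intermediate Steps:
$r = 9$ ($r = 7 + 2 = 9$)
$F{\left(n \right)} = -4 + \frac{1}{9 + n}$ ($F{\left(n \right)} = -4 + \frac{1}{n + 9} = -4 + \frac{1}{9 + n}$)
$- 49 \left(F{\left(-7 \right)} - 134\right) = - 49 \left(\frac{-35 - -28}{9 - 7} - 134\right) = - 49 \left(\frac{-35 + 28}{2} - 134\right) = - 49 \left(\frac{1}{2} \left(-7\right) - 134\right) = - 49 \left(- \frac{7}{2} - 134\right) = \left(-49\right) \left(- \frac{275}{2}\right) = \frac{13475}{2}$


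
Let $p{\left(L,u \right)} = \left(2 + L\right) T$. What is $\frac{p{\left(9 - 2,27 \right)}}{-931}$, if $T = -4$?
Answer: $\frac{36}{931} \approx 0.038668$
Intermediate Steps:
$p{\left(L,u \right)} = -8 - 4 L$ ($p{\left(L,u \right)} = \left(2 + L\right) \left(-4\right) = -8 - 4 L$)
$\frac{p{\left(9 - 2,27 \right)}}{-931} = \frac{-8 - 4 \left(9 - 2\right)}{-931} = \left(-8 - 4 \left(9 - 2\right)\right) \left(- \frac{1}{931}\right) = \left(-8 - 28\right) \left(- \frac{1}{931}\right) = \left(-36\right) \left(- \frac{1}{931}\right) = \frac{36}{931}$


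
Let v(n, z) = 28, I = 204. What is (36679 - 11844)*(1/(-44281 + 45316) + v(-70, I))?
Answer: 143948627/207 ≈ 6.9540e+5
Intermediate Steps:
(36679 - 11844)*(1/(-44281 + 45316) + v(-70, I)) = (36679 - 11844)*(1/(-44281 + 45316) + 28) = 24835*(1/1035 + 28) = 24835*(28981/1035) = 143948627/207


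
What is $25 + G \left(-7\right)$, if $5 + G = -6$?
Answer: $102$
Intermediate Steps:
$G = -11$ ($G = -5 - 6 = -11$)
$25 + G \left(-7\right) = 25 - -77 = 25 + 77 = 102$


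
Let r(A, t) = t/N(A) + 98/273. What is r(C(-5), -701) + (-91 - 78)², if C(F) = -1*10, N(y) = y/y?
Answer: 1086554/39 ≈ 27860.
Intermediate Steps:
N(y) = 1
C(F) = -10
r(A, t) = 14/39 + t (r(A, t) = t/1 + 98/273 = t*1 + 98*(1/273) = t + 14/39 = 14/39 + t)
r(C(-5), -701) + (-91 - 78)² = (14/39 - 701) + (-91 - 78)² = -27325/39 + (-169)² = -27325/39 + 28561 = 1086554/39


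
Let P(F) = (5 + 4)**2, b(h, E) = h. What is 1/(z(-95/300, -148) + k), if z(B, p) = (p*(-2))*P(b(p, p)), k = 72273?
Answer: 1/96249 ≈ 1.0390e-5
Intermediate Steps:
P(F) = 81 (P(F) = 9**2 = 81)
z(B, p) = -162*p (z(B, p) = (p*(-2))*81 = -2*p*81 = -162*p)
1/(z(-95/300, -148) + k) = 1/(-162*(-148) + 72273) = 1/(23976 + 72273) = 1/96249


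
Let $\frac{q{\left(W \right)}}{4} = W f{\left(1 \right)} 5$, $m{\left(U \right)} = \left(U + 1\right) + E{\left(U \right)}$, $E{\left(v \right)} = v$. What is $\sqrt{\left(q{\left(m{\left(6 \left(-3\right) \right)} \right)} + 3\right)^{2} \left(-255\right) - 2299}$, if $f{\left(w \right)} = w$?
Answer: $i \sqrt{123883594} \approx 11130.0 i$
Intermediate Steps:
$m{\left(U \right)} = 1 + 2 U$ ($m{\left(U \right)} = \left(U + 1\right) + U = \left(1 + U\right) + U = 1 + 2 U$)
$q{\left(W \right)} = 20 W$ ($q{\left(W \right)} = 4 W 1 \cdot 5 = 4 W 5 = 4 \cdot 5 W = 20 W$)
$\sqrt{\left(q{\left(m{\left(6 \left(-3\right) \right)} \right)} + 3\right)^{2} \left(-255\right) - 2299} = \sqrt{\left(20 \left(1 + 2 \cdot 6 \left(-3\right)\right) + 3\right)^{2} \left(-255\right) - 2299} = \sqrt{\left(20 \left(1 + 2 \left(-18\right)\right) + 3\right)^{2} \left(-255\right) - 2299} = \sqrt{\left(20 \left(1 - 36\right) + 3\right)^{2} \left(-255\right) - 2299} = \sqrt{\left(20 \left(-35\right) + 3\right)^{2} \left(-255\right) - 2299} = \sqrt{\left(-700 + 3\right)^{2} \left(-255\right) - 2299} = \sqrt{\left(-697\right)^{2} \left(-255\right) - 2299} = \sqrt{485809 \left(-255\right) - 2299} = \sqrt{-123881295 - 2299} = \sqrt{-123883594} = i \sqrt{123883594}$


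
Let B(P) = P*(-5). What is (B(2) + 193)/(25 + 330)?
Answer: 183/355 ≈ 0.51549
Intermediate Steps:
B(P) = -5*P
(B(2) + 193)/(25 + 330) = (-5*2 + 193)/(25 + 330) = (-10 + 193)/355 = 183*(1/355) = 183/355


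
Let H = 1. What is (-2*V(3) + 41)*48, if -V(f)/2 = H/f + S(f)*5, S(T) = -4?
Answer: -1808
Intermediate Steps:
V(f) = 40 - 2/f (V(f) = -2*(1/f - 4*5) = -2*(1/f - 20) = -2*(-20 + 1/f) = 40 - 2/f)
(-2*V(3) + 41)*48 = (-2*(40 - 2/3) + 41)*48 = (-2*118/3 + 41)*48 = (-236/3 + 41)*48 = -113/3*48 = -1808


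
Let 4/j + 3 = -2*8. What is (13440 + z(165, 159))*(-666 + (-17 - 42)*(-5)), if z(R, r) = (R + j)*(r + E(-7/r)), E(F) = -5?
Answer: -273625114/19 ≈ -1.4401e+7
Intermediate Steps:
j = -4/19 (j = 4/(-3 - 2*8) = 4/(-3 - 16) = 4/(-19) = 4*(-1/19) = -4/19 ≈ -0.21053)
z(R, r) = (-5 + r)*(-4/19 + R) (z(R, r) = (R - 4/19)*(r - 5) = (-4/19 + R)*(-5 + r) = (-5 + r)*(-4/19 + R))
(13440 + z(165, 159))*(-666 + (-17 - 42)*(-5)) = (13440 + (20/19 - 5*165 - 4/19*159 + 165*159))*(-666 + (-17 - 42)*(-5)) = (13440 + (20/19 - 825 - 636/19 + 26235))*(-666 - 59*(-5)) = (13440 + 482174/19)*(-666 + 295) = (737534/19)*(-371) = -273625114/19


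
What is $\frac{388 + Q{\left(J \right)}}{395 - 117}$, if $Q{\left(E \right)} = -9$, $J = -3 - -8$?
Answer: $\frac{379}{278} \approx 1.3633$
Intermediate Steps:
$J = 5$ ($J = -3 + 8 = 5$)
$\frac{388 + Q{\left(J \right)}}{395 - 117} = \frac{388 - 9}{395 - 117} = \frac{379}{278}$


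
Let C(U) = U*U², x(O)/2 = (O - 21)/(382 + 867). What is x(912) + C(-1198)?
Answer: -2147498613826/1249 ≈ -1.7194e+9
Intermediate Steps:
x(O) = -42/1249 + 2*O/1249 (x(O) = 2*((O - 21)/(382 + 867)) = 2*((-21 + O)/1249) = 2*((-21 + O)*(1/1249)) = 2*(-21/1249 + O/1249) = -42/1249 + 2*O/1249)
C(U) = U³
x(912) + C(-1198) = (-42/1249 + (2/1249)*912) + (-1198)³ = (-42/1249 + 1824/1249) - 1719374392 = 1782/1249 - 1719374392 = -2147498613826/1249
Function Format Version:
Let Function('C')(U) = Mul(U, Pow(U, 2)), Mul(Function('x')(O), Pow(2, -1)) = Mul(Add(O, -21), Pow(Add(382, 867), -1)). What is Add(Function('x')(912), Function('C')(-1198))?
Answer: Rational(-2147498613826, 1249) ≈ -1.7194e+9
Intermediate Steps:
Function('x')(O) = Add(Rational(-42, 1249), Mul(Rational(2, 1249), O)) (Function('x')(O) = Mul(2, Mul(Add(O, -21), Pow(Add(382, 867), -1))) = Mul(2, Mul(Add(-21, O), Pow(1249, -1))) = Mul(2, Mul(Add(-21, O), Rational(1, 1249))) = Mul(2, Add(Rational(-21, 1249), Mul(Rational(1, 1249), O))) = Add(Rational(-42, 1249), Mul(Rational(2, 1249), O)))
Function('C')(U) = Pow(U, 3)
Add(Function('x')(912), Function('C')(-1198)) = Add(Add(Rational(-42, 1249), Mul(Rational(2, 1249), 912)), Pow(-1198, 3)) = Add(Add(Rational(-42, 1249), Rational(1824, 1249)), -1719374392) = Add(Rational(1782, 1249), -1719374392) = Rational(-2147498613826, 1249)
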